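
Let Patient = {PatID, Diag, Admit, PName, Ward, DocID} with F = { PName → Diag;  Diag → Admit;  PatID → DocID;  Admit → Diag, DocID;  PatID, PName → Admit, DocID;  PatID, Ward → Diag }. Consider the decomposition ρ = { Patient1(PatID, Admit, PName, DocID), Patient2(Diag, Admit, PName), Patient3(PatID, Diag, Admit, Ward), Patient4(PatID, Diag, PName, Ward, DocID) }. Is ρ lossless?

Chase test. Columns are PatID, Diag, Admit, PName, Ward, DocID; row i has aⱼ where attribute j ∈ Patienti, else bᵢⱼ.
Initial tableau (one row per fragment):
  row 1: a1 b12 a3 a4 b15 a6
  row 2: b21 a2 a3 a4 b25 b26
  row 3: a1 a2 a3 b34 a5 b36
  row 4: a1 a2 b43 a4 a5 a6
Rows 1 and 2 agree on PName; apply PName→Diag and equate their Diag entries.
Rows 1 and 4 agree on Diag; apply Diag→Admit and equate their Admit entries.
Rows 1 and 3 agree on PatID; apply PatID→DocID and equate their DocID entries.
Rows 1 and 2 agree on Admit; apply Admit→Diag, DocID and equate their Diag, DocID entries.
Row 4 is now all distinguished symbols — the join is lossless.

Yes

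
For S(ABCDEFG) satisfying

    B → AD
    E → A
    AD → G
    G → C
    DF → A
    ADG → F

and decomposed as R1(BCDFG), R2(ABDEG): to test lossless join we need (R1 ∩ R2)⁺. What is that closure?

ABCDFG

R1 ∩ R2 = {BDG}.
B → AD applies, adding A
G → C applies, adding C
ADG → F applies, adding F
Closure: {ABCDFG}.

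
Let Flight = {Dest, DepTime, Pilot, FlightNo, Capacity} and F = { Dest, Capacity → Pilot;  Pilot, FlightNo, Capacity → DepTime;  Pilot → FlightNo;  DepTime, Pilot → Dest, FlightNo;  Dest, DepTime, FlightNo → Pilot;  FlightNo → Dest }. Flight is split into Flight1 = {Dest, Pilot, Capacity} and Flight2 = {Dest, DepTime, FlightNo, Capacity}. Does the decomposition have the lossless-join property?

Yes

Common attributes: Flight1 ∩ Flight2 = {Dest, Capacity}.
Closure of {Dest, Capacity}: Dest, Capacity → Pilot applies, adding Pilot; Pilot → FlightNo applies, adding FlightNo; Pilot, FlightNo, Capacity → DepTime applies, adding DepTime. So (Dest, Capacity)⁺ = {Dest, DepTime, Pilot, FlightNo, Capacity}.
This closure contains every attribute of Flight1, so Flight1 ∩ Flight2 → Flight1. The join is lossless.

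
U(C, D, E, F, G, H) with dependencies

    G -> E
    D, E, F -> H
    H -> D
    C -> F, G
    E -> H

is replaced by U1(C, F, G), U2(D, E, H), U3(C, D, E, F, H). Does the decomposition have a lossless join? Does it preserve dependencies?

Lossless test (chase): Rows 1 and 3 agree on C; apply C→F, G and equate their F, G entries. Rows 1 and 3 agree on G; apply G→E and equate their E entries. Rows 1 and 2 agree on E; apply E→H and equate their H entries. Rows 1 and 2 agree on H; apply H→D and equate their D entries. Row 1 is now all distinguished symbols — the join is lossless.
Dependency preservation: the restricted closure of {G} across the fragments never reaches {E}, so G → E cannot be enforced without a join — not preserved.

lossless but not dependency-preserving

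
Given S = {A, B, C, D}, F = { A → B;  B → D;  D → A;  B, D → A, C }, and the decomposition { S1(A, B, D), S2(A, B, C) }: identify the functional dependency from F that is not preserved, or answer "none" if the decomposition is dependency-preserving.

none

A → B lies within S1.
B → D lies within S1.
D → A lies within S1.
B, D → A, C: restricted closure across fragments reaches A, C.
Every dependency is enforceable on the fragments, so the decomposition is dependency-preserving.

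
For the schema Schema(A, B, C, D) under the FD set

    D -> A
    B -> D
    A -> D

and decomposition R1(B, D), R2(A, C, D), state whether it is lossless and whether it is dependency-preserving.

Lossless test: (D)⁺ = {A, D}, which is a superkey of neither fragment — lossy.
Dependency preservation: every FD's attributes lie within a single fragment, so each can be enforced locally — preserved.

lossy but dependency-preserving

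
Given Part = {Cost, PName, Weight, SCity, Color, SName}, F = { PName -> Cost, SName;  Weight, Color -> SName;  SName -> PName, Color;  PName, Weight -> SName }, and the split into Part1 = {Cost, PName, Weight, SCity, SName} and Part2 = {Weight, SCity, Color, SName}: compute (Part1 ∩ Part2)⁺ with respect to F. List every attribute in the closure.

Part1 ∩ Part2 = {Weight, SCity, SName}.
SName → PName, Color applies, adding PName, Color
PName → Cost, SName applies, adding Cost
Closure: {Cost, PName, Weight, SCity, Color, SName}.

Cost, PName, Weight, SCity, Color, SName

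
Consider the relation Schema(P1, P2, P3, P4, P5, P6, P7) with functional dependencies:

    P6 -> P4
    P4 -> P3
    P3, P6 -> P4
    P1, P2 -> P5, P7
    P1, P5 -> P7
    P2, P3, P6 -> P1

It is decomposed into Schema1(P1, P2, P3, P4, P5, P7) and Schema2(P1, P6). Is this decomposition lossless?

No

Common attributes: Schema1 ∩ Schema2 = {P1}.
No dependency enlarges {P1}, so (P1)⁺ = {P1}.
The closure contains neither all of Schema1 = {P1, P2, P3, P4, P5, P7} nor all of Schema2 = {P1, P6}, so the common attributes are not a superkey of either fragment. The join is lossy.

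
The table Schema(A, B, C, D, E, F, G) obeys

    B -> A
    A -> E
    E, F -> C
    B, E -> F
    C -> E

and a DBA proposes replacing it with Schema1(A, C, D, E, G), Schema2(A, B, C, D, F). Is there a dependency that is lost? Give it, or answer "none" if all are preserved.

Check E, F → C: no single fragment contains all of {C, E, F}, and the restricted closure of {E, F} across the fragments never reaches {C}.
B → A is preserved.
A → E is preserved.
B, E → F is preserved.
C → E is preserved.

E, F -> C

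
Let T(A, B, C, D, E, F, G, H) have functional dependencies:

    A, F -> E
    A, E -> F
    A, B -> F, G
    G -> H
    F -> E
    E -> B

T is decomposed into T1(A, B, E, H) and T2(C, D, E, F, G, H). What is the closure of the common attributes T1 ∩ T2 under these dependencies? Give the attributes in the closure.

B, E, H

T1 ∩ T2 = {E, H}.
E → B applies, adding B
Closure: {B, E, H}.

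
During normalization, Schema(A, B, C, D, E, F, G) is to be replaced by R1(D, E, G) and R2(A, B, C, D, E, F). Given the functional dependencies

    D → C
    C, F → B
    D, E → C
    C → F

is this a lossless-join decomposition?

Common attributes: R1 ∩ R2 = {D, E}.
Closure of {D, E}: D → C applies, adding C; C → F applies, adding F; C, F → B applies, adding B. So (D, E)⁺ = {B, C, D, E, F}.
The closure contains neither all of R1 = {D, E, G} nor all of R2 = {A, B, C, D, E, F}, so the common attributes are not a superkey of either fragment. The join is lossy.

No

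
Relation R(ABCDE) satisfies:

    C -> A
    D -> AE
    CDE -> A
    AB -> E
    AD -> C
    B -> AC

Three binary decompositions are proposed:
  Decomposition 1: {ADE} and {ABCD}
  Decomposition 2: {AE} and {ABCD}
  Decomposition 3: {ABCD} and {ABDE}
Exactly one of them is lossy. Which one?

Decomposition 2

Decomposition 1: common = {AD}, closure = {ACDE} → lossless.
Decomposition 2: common = {A}, closure = {A} → lossy.
Decomposition 3: common = {ABD}, closure = {ABCDE} → lossless.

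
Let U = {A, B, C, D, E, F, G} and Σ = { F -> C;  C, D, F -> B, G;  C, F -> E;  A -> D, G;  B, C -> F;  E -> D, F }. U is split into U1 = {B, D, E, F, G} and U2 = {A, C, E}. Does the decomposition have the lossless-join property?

Common attributes: U1 ∩ U2 = {E}.
Closure of {E}: E → D, F applies, adding D, F; F → C applies, adding C; C, D, F → B, G applies, adding B, G. So (E)⁺ = {B, C, D, E, F, G}.
This closure contains every attribute of U1, so U1 ∩ U2 → U1. The join is lossless.

Yes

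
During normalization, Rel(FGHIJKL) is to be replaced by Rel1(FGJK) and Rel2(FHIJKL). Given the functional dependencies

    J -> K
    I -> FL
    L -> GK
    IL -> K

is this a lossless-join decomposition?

No

Common attributes: Rel1 ∩ Rel2 = {FJK}.
No dependency enlarges {FJK}, so (FJK)⁺ = {FJK}.
The closure contains neither all of Rel1 = {FGJK} nor all of Rel2 = {FHIJKL}, so the common attributes are not a superkey of either fragment. The join is lossy.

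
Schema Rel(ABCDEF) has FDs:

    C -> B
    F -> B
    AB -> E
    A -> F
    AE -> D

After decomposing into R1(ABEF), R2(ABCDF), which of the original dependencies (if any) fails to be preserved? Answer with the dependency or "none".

C → B lies within R2.
F → B lies within R1.
AB → E lies within R1.
A → F lies within R1.
AE → D: restricted closure across fragments reaches D.
Every dependency is enforceable on the fragments, so the decomposition is dependency-preserving.

none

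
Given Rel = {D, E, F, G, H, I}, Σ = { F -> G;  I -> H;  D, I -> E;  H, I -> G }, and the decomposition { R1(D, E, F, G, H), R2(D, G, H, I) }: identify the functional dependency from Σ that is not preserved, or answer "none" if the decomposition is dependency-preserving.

D, I -> E

Check D, I → E: no single fragment contains all of {D, E, I}, and the restricted closure of {D, I} across the fragments never reaches {E}.
F → G is preserved.
I → H is preserved.
H, I → G is preserved.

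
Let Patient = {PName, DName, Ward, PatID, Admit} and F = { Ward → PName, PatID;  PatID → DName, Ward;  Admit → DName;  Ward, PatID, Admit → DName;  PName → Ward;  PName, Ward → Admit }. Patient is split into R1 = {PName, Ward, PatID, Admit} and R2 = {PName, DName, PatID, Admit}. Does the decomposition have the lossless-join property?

Yes

Common attributes: R1 ∩ R2 = {PName, PatID, Admit}.
Closure of {PName, PatID, Admit}: PatID → DName, Ward applies, adding DName, Ward. So (PName, PatID, Admit)⁺ = {PName, DName, Ward, PatID, Admit}.
This closure contains every attribute of R1, so R1 ∩ R2 → R1. The join is lossless.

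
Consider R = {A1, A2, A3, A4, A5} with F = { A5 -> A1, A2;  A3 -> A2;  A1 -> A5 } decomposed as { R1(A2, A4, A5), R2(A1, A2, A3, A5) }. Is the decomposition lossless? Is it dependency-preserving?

lossy but dependency-preserving

Lossless test: (A2, A5)⁺ = {A1, A2, A5}, which is a superkey of neither fragment — lossy.
Dependency preservation: every FD's attributes lie within a single fragment, so each can be enforced locally — preserved.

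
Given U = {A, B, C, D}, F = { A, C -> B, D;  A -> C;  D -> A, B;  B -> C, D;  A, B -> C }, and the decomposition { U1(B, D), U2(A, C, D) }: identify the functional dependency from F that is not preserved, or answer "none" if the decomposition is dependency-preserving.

none

A, C → B, D: restricted closure across fragments reaches B, D.
A → C lies within U2.
D → A, B: restricted closure across fragments reaches A, B.
B → C, D: restricted closure across fragments reaches C, D.
A, B → C: restricted closure across fragments reaches C.
Every dependency is enforceable on the fragments, so the decomposition is dependency-preserving.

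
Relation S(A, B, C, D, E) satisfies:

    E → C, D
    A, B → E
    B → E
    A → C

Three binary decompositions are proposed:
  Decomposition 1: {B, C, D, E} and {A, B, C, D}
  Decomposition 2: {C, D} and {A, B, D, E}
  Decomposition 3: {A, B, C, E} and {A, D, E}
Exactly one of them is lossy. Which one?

Decomposition 2

Decomposition 1: common = {B, C, D}, closure = {B, C, D, E} → lossless.
Decomposition 2: common = {D}, closure = {D} → lossy.
Decomposition 3: common = {A, E}, closure = {A, C, D, E} → lossless.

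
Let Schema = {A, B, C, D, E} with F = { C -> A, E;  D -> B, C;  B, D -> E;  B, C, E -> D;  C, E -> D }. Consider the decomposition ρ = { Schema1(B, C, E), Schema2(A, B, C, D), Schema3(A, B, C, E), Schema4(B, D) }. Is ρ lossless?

Chase test. Columns are A, B, C, D, E; row i has aⱼ where attribute j ∈ Schemai, else bᵢⱼ.
Initial tableau (one row per fragment):
  row 1: b11 a2 a3 b14 a5
  row 2: a1 a2 a3 a4 b25
  row 3: a1 a2 a3 b34 a5
  row 4: b41 a2 b43 a4 b45
Rows 1 and 2 agree on C; apply C→A, E and equate their A, E entries.
Rows 2 and 4 agree on D; apply D→B, C and equate their B, C entries.
Rows 2 and 4 agree on B, D; apply B, D→E and equate their E entries.
Rows 1 and 2 agree on B, C, E; apply B, C, E→D and equate their D entries.
Rows 1 and 3 agree on B, C, E; apply B, C, E→D and equate their D entries.
Rows 1 and 4 agree on C; apply C→A, E and equate their A, E entries.
Row 1 is now all distinguished symbols — the join is lossless.

Yes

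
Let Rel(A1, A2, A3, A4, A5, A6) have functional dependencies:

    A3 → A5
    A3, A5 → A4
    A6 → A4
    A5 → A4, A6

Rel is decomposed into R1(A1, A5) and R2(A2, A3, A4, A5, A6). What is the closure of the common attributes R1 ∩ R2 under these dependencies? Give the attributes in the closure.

A4, A5, A6

R1 ∩ R2 = {A5}.
A5 → A4, A6 applies, adding A4, A6
Closure: {A4, A5, A6}.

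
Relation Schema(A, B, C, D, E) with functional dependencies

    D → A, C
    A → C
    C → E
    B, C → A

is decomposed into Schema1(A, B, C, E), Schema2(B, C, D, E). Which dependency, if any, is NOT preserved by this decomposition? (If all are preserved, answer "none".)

D → A, C

Check D → A, C: no single fragment contains all of {A, C, D}, and the restricted closure of {D} across the fragments never reaches {A, C}.
A → C is preserved.
C → E is preserved.
B, C → A is preserved.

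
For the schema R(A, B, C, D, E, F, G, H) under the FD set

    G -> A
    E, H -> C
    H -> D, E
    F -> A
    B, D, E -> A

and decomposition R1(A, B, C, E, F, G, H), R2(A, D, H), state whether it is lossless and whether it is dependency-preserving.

Lossless test: (A, H)⁺ = {A, C, D, E, H}, which contains all of one fragment — lossless.
Dependency preservation: the restricted closure of {B, D, E} across the fragments never reaches {A}, so B, D, E → A cannot be enforced without a join — not preserved.

lossless but not dependency-preserving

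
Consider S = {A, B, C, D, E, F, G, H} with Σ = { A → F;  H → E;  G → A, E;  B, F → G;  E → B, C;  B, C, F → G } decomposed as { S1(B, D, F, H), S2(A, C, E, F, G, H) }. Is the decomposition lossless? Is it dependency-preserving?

Lossless test: (F, H)⁺ = {A, B, C, E, F, G, H}, which contains all of one fragment — lossless.
Dependency preservation: the restricted closure of {B, F} across the fragments never reaches {G}, so B, F → G cannot be enforced without a join — not preserved.

lossless but not dependency-preserving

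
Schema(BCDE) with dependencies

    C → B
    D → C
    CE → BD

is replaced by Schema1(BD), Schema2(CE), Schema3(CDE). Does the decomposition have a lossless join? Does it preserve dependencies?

lossless but not dependency-preserving

Lossless test (chase): Rows 2 and 3 agree on C; apply C→B and equate their B entries. Rows 1 and 3 agree on D; apply D→C and equate their C entries. Rows 2 and 3 agree on CE; apply CE→BD and equate their BD entries. Rows 1 and 2 agree on C; apply C→B and equate their B entries. Row 2 is now all distinguished symbols — the join is lossless.
Dependency preservation: the restricted closure of {C} across the fragments never reaches {B}, so C → B cannot be enforced without a join — not preserved.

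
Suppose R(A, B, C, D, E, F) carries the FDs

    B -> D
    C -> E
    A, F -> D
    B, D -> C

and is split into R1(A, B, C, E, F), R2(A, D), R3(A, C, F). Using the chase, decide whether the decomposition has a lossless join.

Chase test. Columns are A, B, C, D, E, F; row i has aⱼ where attribute j ∈ Ri, else bᵢⱼ.
Initial tableau (one row per fragment):
  row 1: a1 a2 a3 b14 a5 a6
  row 2: a1 b22 b23 a4 b25 b26
  row 3: a1 b32 a3 b34 b35 a6
Rows 1 and 3 agree on C; apply C→E and equate their E entries.
Rows 1 and 3 agree on A, F; apply A, F→D and equate their D entries.
No row becomes fully distinguished — the join is lossy.

No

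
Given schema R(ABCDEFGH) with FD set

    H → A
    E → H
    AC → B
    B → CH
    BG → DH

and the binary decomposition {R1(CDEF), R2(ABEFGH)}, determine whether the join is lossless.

No

Common attributes: R1 ∩ R2 = {EF}.
Closure of {EF}: E → H applies, adding H; H → A applies, adding A. So (EF)⁺ = {AEFH}.
The closure contains neither all of R1 = {CDEF} nor all of R2 = {ABEFGH}, so the common attributes are not a superkey of either fragment. The join is lossy.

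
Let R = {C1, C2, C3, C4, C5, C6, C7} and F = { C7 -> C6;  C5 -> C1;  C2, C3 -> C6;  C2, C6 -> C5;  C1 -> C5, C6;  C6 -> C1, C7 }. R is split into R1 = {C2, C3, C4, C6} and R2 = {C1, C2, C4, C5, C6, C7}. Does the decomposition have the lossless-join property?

Common attributes: R1 ∩ R2 = {C2, C4, C6}.
Closure of {C2, C4, C6}: C2, C6 → C5 applies, adding C5; C6 → C1, C7 applies, adding C1, C7. So (C2, C4, C6)⁺ = {C1, C2, C4, C5, C6, C7}.
This closure contains every attribute of R2, so R1 ∩ R2 → R2. The join is lossless.

Yes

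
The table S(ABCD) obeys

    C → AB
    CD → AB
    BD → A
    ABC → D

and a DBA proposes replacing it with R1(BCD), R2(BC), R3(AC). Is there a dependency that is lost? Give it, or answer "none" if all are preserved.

Check BD → A: no single fragment contains all of {ABD}, and the restricted closure of {BD} across the fragments never reaches {A}.
C → AB is preserved.
CD → AB is preserved.
ABC → D is preserved.

BD → A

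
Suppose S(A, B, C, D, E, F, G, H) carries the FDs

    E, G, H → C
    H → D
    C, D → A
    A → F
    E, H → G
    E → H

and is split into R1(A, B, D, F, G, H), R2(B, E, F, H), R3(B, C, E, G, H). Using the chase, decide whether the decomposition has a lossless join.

No

Chase test. Columns are A, B, C, D, E, F, G, H; row i has aⱼ where attribute j ∈ Ri, else bᵢⱼ.
Initial tableau (one row per fragment):
  row 1: a1 a2 b13 a4 b15 a6 a7 a8
  row 2: b21 a2 b23 b24 a5 a6 b27 a8
  row 3: b31 a2 a3 b34 a5 b36 a7 a8
Rows 1 and 2 agree on H; apply H→D and equate their D entries.
Rows 1 and 3 agree on H; apply H→D and equate their D entries.
Rows 2 and 3 agree on E, H; apply E, H→G and equate their G entries.
Rows 2 and 3 agree on E, G, H; apply E, G, H→C and equate their C entries.
Rows 2 and 3 agree on C, D; apply C, D→A and equate their A entries.
Rows 2 and 3 agree on A; apply A→F and equate their F entries.
No row becomes fully distinguished — the join is lossy.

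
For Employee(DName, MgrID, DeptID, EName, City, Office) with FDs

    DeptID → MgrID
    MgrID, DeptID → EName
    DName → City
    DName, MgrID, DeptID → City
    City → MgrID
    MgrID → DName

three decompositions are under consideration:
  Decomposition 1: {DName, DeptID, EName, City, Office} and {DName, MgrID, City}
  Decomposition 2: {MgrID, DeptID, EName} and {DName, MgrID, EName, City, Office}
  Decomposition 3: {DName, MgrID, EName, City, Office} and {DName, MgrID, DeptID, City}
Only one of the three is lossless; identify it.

Decomposition 1

Decomposition 1: common = {DName, City}, closure = {DName, MgrID, City} → lossless.
Decomposition 2: common = {MgrID, EName}, closure = {DName, MgrID, EName, City} → lossy.
Decomposition 3: common = {DName, MgrID, City}, closure = {DName, MgrID, City} → lossy.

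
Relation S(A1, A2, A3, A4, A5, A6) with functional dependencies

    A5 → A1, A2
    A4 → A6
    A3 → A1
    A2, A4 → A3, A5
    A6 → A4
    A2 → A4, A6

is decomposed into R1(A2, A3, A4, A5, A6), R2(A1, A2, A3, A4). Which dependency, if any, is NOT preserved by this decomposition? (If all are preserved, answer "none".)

A5 → A1, A2: restricted closure across fragments reaches A1, A2.
A4 → A6 lies within R1.
A3 → A1 lies within R2.
A2, A4 → A3, A5 lies within R1.
A6 → A4 lies within R1.
A2 → A4, A6 lies within R1.
Every dependency is enforceable on the fragments, so the decomposition is dependency-preserving.

none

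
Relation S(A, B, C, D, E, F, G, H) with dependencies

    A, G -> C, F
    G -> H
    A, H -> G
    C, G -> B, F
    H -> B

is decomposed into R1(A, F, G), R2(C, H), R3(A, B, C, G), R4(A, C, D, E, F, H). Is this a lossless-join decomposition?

Chase test. Columns are A, B, C, D, E, F, G, H; row i has aⱼ where attribute j ∈ Ri, else bᵢⱼ.
Initial tableau (one row per fragment):
  row 1: a1 b12 b13 b14 b15 a6 a7 b18
  row 2: b21 b22 a3 b24 b25 b26 b27 a8
  row 3: a1 a2 a3 b34 b35 b36 a7 b38
  row 4: a1 b42 a3 a4 a5 a6 b47 a8
Rows 1 and 3 agree on A, G; apply A, G→C, F and equate their C, F entries.
Rows 1 and 3 agree on G; apply G→H and equate their H entries.
Rows 1 and 3 agree on C, G; apply C, G→B, F and equate their B, F entries.
Rows 2 and 4 agree on H; apply H→B and equate their B entries.
No row becomes fully distinguished — the join is lossy.

No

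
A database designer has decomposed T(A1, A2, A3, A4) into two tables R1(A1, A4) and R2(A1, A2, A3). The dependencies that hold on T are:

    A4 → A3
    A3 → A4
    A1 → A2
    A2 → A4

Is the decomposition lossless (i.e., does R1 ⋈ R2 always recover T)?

Common attributes: R1 ∩ R2 = {A1}.
Closure of {A1}: A1 → A2 applies, adding A2; A2 → A4 applies, adding A4; A4 → A3 applies, adding A3. So (A1)⁺ = {A1, A2, A3, A4}.
This closure contains every attribute of R1, so R1 ∩ R2 → R1. The join is lossless.

Yes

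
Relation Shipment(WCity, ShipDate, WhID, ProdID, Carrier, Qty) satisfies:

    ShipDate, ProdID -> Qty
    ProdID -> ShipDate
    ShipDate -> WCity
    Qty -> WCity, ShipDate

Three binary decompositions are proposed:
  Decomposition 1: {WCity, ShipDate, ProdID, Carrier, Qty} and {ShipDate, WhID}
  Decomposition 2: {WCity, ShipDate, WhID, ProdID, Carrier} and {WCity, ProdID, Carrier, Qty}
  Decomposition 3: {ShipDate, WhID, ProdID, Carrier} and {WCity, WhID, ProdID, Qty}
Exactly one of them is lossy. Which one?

Decomposition 1: common = {ShipDate}, closure = {WCity, ShipDate} → lossy.
Decomposition 2: common = {WCity, ProdID, Carrier}, closure = {WCity, ShipDate, ProdID, Carrier, Qty} → lossless.
Decomposition 3: common = {WhID, ProdID}, closure = {WCity, ShipDate, WhID, ProdID, Qty} → lossless.

Decomposition 1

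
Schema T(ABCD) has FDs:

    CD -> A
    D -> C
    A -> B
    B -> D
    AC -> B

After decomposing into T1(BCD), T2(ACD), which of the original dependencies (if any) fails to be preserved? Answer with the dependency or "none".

CD → A lies within T2.
D → C lies within T1.
A → B: restricted closure across fragments reaches B.
B → D lies within T1.
AC → B: restricted closure across fragments reaches B.
Every dependency is enforceable on the fragments, so the decomposition is dependency-preserving.

none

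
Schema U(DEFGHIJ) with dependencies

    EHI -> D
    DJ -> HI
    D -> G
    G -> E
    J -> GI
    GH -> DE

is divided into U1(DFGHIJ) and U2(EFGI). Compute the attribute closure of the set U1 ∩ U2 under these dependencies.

U1 ∩ U2 = {FGI}.
G → E applies, adding E
Closure: {EFGI}.

EFGI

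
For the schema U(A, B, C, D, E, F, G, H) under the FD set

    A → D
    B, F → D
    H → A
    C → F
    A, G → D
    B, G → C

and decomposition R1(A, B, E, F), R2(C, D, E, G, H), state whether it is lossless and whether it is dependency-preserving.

lossy and not dependency-preserving

Lossless test: (E)⁺ = {E}, which is a superkey of neither fragment — lossy.
Dependency preservation: the restricted closure of {A} across the fragments never reaches {D}, so A → D cannot be enforced without a join — not preserved.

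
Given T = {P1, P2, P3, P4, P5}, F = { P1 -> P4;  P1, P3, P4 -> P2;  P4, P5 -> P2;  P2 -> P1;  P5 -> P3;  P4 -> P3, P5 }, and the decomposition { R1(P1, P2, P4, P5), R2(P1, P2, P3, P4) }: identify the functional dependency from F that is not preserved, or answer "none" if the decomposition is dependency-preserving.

P5 -> P3

Check P5 → P3: no single fragment contains all of {P3, P5}, and the restricted closure of {P5} across the fragments never reaches {P3}.
P1 → P4 is preserved.
P1, P3, P4 → P2 is preserved.
P4, P5 → P2 is preserved.
P2 → P1 is preserved.
P4 → P3, P5 is preserved.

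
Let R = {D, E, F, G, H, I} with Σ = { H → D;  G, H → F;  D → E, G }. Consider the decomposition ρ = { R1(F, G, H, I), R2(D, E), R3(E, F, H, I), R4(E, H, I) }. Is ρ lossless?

Chase test. Columns are D, E, F, G, H, I; row i has aⱼ where attribute j ∈ Ri, else bᵢⱼ.
Initial tableau (one row per fragment):
  row 1: b11 b12 a3 a4 a5 a6
  row 2: a1 a2 b23 b24 b25 b26
  row 3: b31 a2 a3 b34 a5 a6
  row 4: b41 a2 b43 b44 a5 a6
Rows 1 and 3 agree on H; apply H→D and equate their D entries.
Rows 1 and 4 agree on H; apply H→D and equate their D entries.
Rows 1 and 3 agree on D; apply D→E, G and equate their E, G entries.
Rows 1 and 4 agree on D; apply D→E, G and equate their E, G entries.
Rows 1 and 4 agree on G, H; apply G, H→F and equate their F entries.
No row becomes fully distinguished — the join is lossy.

No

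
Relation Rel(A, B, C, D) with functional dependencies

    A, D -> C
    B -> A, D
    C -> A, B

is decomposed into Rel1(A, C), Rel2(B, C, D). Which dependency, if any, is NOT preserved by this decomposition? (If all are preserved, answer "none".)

A, D -> C

Check A, D → C: no single fragment contains all of {A, C, D}, and the restricted closure of {A, D} across the fragments never reaches {C}.
B → A, D is preserved.
C → A, B is preserved.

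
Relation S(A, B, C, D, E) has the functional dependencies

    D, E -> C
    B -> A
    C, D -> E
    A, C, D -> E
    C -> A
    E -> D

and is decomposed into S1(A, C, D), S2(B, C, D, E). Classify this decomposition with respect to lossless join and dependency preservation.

lossless but not dependency-preserving

Lossless test: (C, D)⁺ = {A, C, D, E}, which contains all of one fragment — lossless.
Dependency preservation: the restricted closure of {B} across the fragments never reaches {A}, so B → A cannot be enforced without a join — not preserved.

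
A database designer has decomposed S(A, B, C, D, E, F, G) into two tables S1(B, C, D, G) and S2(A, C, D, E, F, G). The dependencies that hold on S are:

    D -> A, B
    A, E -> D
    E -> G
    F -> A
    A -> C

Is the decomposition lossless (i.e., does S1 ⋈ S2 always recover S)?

Common attributes: S1 ∩ S2 = {C, D, G}.
Closure of {C, D, G}: D → A, B applies, adding A, B. So (C, D, G)⁺ = {A, B, C, D, G}.
This closure contains every attribute of S1, so S1 ∩ S2 → S1. The join is lossless.

Yes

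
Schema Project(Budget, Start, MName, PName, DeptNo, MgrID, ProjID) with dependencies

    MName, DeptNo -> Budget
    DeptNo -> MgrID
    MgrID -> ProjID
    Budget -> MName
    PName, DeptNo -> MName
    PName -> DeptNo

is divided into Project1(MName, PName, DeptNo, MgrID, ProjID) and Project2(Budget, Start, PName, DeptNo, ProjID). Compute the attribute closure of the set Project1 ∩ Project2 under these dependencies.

Budget, MName, PName, DeptNo, MgrID, ProjID

Project1 ∩ Project2 = {PName, DeptNo, ProjID}.
DeptNo → MgrID applies, adding MgrID
PName, DeptNo → MName applies, adding MName
MName, DeptNo → Budget applies, adding Budget
Closure: {Budget, MName, PName, DeptNo, MgrID, ProjID}.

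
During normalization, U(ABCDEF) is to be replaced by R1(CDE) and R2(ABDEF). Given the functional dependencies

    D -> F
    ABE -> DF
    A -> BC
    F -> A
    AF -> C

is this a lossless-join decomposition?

Yes

Common attributes: R1 ∩ R2 = {DE}.
Closure of {DE}: D → F applies, adding F; F → A applies, adding A; AF → C applies, adding C; A → BC applies, adding B. So (DE)⁺ = {ABCDEF}.
This closure contains every attribute of R1, so R1 ∩ R2 → R1. The join is lossless.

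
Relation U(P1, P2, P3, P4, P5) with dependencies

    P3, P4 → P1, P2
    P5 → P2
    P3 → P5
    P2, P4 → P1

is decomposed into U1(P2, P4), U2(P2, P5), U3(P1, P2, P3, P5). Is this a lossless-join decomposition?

No

Chase test. Columns are P1, P2, P3, P4, P5; row i has aⱼ where attribute j ∈ Ui, else bᵢⱼ.
Initial tableau (one row per fragment):
  row 1: b11 a2 b13 a4 b15
  row 2: b21 a2 b23 b24 a5
  row 3: a1 a2 a3 b34 a5
No row becomes fully distinguished — the join is lossy.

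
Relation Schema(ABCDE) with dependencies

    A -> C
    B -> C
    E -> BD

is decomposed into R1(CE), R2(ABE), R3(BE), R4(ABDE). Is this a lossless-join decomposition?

Chase test. Columns are ABCDE; row i has aⱼ where attribute j ∈ Ri, else bᵢⱼ.
Initial tableau (one row per fragment):
  row 1: b11 b12 a3 b14 a5
  row 2: a1 a2 b23 b24 a5
  row 3: b31 a2 b33 b34 a5
  row 4: a1 a2 b43 a4 a5
Rows 2 and 4 agree on A; apply A→C and equate their C entries.
Rows 2 and 3 agree on B; apply B→C and equate their C entries.
Rows 1 and 2 agree on E; apply E→BD and equate their BD entries.
Rows 1 and 3 agree on E; apply E→BD and equate their BD entries.
Rows 1 and 4 agree on E; apply E→BD and equate their BD entries.
Rows 1 and 2 agree on B; apply B→C and equate their C entries.
Row 2 is now all distinguished symbols — the join is lossless.

Yes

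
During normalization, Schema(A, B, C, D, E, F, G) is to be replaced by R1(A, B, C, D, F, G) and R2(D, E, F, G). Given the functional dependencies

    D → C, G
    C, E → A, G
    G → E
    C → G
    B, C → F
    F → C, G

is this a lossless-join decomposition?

Common attributes: R1 ∩ R2 = {D, F, G}.
Closure of {D, F, G}: D → C, G applies, adding C; G → E applies, adding E; C, E → A, G applies, adding A. So (D, F, G)⁺ = {A, C, D, E, F, G}.
This closure contains every attribute of R2, so R1 ∩ R2 → R2. The join is lossless.

Yes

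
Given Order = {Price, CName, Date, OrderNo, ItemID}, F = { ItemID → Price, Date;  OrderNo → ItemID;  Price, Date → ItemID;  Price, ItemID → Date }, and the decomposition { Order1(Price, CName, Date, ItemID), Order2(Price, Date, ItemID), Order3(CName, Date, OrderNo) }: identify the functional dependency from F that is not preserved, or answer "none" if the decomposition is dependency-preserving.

OrderNo → ItemID

Check OrderNo → ItemID: no single fragment contains all of {OrderNo, ItemID}, and the restricted closure of {OrderNo} across the fragments never reaches {ItemID}.
ItemID → Price, Date is preserved.
Price, Date → ItemID is preserved.
Price, ItemID → Date is preserved.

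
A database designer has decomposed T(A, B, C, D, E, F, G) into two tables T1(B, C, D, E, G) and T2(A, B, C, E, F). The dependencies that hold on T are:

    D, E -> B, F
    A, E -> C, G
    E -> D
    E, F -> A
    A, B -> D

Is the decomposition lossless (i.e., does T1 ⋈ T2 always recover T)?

Yes

Common attributes: T1 ∩ T2 = {B, C, E}.
Closure of {B, C, E}: E → D applies, adding D; D, E → B, F applies, adding F; E, F → A applies, adding A; A, E → C, G applies, adding G. So (B, C, E)⁺ = {A, B, C, D, E, F, G}.
This closure contains every attribute of T1, so T1 ∩ T2 → T1. The join is lossless.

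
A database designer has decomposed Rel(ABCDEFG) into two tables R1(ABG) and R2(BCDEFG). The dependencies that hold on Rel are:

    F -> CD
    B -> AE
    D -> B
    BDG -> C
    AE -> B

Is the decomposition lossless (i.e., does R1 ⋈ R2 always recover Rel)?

Yes

Common attributes: R1 ∩ R2 = {BG}.
Closure of {BG}: B → AE applies, adding AE. So (BG)⁺ = {ABEG}.
This closure contains every attribute of R1, so R1 ∩ R2 → R1. The join is lossless.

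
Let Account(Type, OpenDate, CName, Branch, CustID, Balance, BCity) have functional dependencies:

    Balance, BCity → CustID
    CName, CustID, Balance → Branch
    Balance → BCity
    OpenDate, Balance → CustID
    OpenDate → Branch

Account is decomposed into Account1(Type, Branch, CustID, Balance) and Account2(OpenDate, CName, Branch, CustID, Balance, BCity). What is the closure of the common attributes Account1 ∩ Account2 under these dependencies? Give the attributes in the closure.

Account1 ∩ Account2 = {Branch, CustID, Balance}.
Balance → BCity applies, adding BCity
Closure: {Branch, CustID, Balance, BCity}.

Branch, CustID, Balance, BCity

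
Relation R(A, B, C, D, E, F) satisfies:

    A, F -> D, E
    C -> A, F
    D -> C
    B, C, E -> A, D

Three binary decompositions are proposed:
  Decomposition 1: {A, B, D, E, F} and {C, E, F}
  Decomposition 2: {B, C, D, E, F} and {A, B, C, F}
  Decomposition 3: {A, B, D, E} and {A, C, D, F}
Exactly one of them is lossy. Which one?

Decomposition 1

Decomposition 1: common = {E, F}, closure = {E, F} → lossy.
Decomposition 2: common = {B, C, F}, closure = {A, B, C, D, E, F} → lossless.
Decomposition 3: common = {A, D}, closure = {A, C, D, E, F} → lossless.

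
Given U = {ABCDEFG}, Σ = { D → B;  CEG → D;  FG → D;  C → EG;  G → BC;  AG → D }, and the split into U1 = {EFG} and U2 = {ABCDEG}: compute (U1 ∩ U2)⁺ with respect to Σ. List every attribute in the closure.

BCDEG

U1 ∩ U2 = {EG}.
G → BC applies, adding BC
CEG → D applies, adding D
Closure: {BCDEG}.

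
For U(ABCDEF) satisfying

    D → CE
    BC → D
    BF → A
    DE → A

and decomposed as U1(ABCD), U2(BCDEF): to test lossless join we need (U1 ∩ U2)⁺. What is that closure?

ABCDE

U1 ∩ U2 = {BCD}.
D → CE applies, adding E
DE → A applies, adding A
Closure: {ABCDE}.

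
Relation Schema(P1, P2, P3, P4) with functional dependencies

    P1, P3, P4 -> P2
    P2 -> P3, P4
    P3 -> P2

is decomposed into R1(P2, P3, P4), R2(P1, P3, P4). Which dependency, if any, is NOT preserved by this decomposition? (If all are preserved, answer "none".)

none

P1, P3, P4 → P2: restricted closure across fragments reaches P2.
P2 → P3, P4 lies within R1.
P3 → P2 lies within R1.
Every dependency is enforceable on the fragments, so the decomposition is dependency-preserving.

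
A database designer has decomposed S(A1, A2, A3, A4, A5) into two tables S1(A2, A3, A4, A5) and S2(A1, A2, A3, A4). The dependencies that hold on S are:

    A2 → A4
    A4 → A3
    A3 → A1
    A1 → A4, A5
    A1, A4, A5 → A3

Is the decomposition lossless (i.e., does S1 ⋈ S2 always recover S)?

Yes

Common attributes: S1 ∩ S2 = {A2, A3, A4}.
Closure of {A2, A3, A4}: A3 → A1 applies, adding A1; A1 → A4, A5 applies, adding A5. So (A2, A3, A4)⁺ = {A1, A2, A3, A4, A5}.
This closure contains every attribute of S1, so S1 ∩ S2 → S1. The join is lossless.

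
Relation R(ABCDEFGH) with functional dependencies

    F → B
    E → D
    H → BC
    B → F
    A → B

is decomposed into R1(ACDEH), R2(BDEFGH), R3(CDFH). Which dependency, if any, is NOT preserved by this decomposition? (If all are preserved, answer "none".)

A → B

Check A → B: no single fragment contains all of {AB}, and the restricted closure of {A} across the fragments never reaches {B}.
F → B is preserved.
E → D is preserved.
H → BC is preserved.
B → F is preserved.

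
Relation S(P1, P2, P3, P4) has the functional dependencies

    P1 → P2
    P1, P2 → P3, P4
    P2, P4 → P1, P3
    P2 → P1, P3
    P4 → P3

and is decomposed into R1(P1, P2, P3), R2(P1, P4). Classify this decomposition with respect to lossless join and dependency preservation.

Lossless test: (P1)⁺ = {P1, P2, P3, P4}, which contains all of one fragment — lossless.
Dependency preservation: the restricted closure of {P4} across the fragments never reaches {P3}, so P4 → P3 cannot be enforced without a join — not preserved.

lossless but not dependency-preserving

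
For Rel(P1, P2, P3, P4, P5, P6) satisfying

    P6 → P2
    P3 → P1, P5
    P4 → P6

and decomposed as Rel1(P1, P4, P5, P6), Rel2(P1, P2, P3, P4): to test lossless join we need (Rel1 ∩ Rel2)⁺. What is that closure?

Rel1 ∩ Rel2 = {P1, P4}.
P4 → P6 applies, adding P6
P6 → P2 applies, adding P2
Closure: {P1, P2, P4, P6}.

P1, P2, P4, P6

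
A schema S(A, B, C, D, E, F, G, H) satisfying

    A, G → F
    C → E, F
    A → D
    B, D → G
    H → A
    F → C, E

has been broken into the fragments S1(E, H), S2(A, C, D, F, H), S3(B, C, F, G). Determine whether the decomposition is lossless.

Chase test. Columns are A, B, C, D, E, F, G, H; row i has aⱼ where attribute j ∈ Si, else bᵢⱼ.
Initial tableau (one row per fragment):
  row 1: b11 b12 b13 b14 a5 b16 b17 a8
  row 2: a1 b22 a3 a4 b25 a6 b27 a8
  row 3: b31 a2 a3 b34 b35 a6 a7 b38
Rows 2 and 3 agree on C; apply C→E, F and equate their E, F entries.
Rows 1 and 2 agree on H; apply H→A and equate their A entries.
Rows 1 and 2 agree on A; apply A→D and equate their D entries.
No row becomes fully distinguished — the join is lossy.

No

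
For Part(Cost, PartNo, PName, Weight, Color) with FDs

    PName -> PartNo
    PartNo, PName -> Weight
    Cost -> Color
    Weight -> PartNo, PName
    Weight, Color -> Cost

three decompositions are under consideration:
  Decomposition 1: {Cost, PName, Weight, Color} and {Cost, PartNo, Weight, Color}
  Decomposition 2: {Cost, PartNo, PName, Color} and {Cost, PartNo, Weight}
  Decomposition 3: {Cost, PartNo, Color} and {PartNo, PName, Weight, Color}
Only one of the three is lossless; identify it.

Decomposition 1

Decomposition 1: common = {Cost, Weight, Color}, closure = {Cost, PartNo, PName, Weight, Color} → lossless.
Decomposition 2: common = {Cost, PartNo}, closure = {Cost, PartNo, Color} → lossy.
Decomposition 3: common = {PartNo, Color}, closure = {PartNo, Color} → lossy.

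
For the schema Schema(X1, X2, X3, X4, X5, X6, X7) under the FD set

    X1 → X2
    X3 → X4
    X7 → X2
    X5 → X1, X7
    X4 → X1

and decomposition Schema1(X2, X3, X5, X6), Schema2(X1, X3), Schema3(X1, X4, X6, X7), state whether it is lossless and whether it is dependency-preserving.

lossy and not dependency-preserving

Lossless test (chase): Rows 2 and 3 agree on X1; apply X1→X2 and equate their X2 entries. Rows 1 and 2 agree on X3; apply X3→X4 and equate their X4 entries. Rows 1 and 2 agree on X4; apply X4→X1 and equate their X1 entries. Rows 1 and 2 agree on X1; apply X1→X2 and equate their X2 entries. No row becomes fully distinguished — the join is lossy.
Dependency preservation: the restricted closure of {X1} across the fragments never reaches {X2}, so X1 → X2 cannot be enforced without a join — not preserved.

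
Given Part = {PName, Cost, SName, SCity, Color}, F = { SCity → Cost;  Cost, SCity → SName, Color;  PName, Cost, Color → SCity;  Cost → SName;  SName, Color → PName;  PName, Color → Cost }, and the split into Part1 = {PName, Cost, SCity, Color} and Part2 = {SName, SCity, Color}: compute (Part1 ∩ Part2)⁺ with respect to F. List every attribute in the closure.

Part1 ∩ Part2 = {SCity, Color}.
SCity → Cost applies, adding Cost
Cost, SCity → SName, Color applies, adding SName
SName, Color → PName applies, adding PName
Closure: {PName, Cost, SName, SCity, Color}.

PName, Cost, SName, SCity, Color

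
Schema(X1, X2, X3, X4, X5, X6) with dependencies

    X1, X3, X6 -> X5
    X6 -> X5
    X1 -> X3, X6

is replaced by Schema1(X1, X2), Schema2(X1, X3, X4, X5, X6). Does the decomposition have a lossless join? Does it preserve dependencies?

lossy but dependency-preserving

Lossless test: (X1)⁺ = {X1, X3, X5, X6}, which is a superkey of neither fragment — lossy.
Dependency preservation: every FD's attributes lie within a single fragment, so each can be enforced locally — preserved.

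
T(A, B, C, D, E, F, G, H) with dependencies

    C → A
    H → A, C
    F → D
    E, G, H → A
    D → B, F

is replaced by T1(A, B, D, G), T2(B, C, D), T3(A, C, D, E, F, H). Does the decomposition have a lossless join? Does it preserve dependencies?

Lossless test (chase): Rows 2 and 3 agree on C; apply C→A and equate their A entries. Rows 1 and 2 agree on D; apply D→B, F and equate their B, F entries. Rows 1 and 3 agree on D; apply D→B, F and equate their B, F entries. No row becomes fully distinguished — the join is lossy.
Dependency preservation: E, G, H → A; D → B, F are not contained in any single fragment, but the restricted closure of each left-hand side across the fragments still reaches the right-hand side; the remaining FDs each lie inside some fragment. All dependencies are preserved.

lossy but dependency-preserving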